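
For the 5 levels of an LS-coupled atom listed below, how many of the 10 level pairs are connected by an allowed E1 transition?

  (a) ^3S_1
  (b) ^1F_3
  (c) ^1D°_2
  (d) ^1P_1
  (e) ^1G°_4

(a)–(b): forbidden (parity, ΔS, ΔL, ΔJ).
(a)–(c): forbidden (ΔS, ΔL).
(a)–(d): forbidden (parity, ΔS).
(a)–(e): forbidden (ΔS, ΔL, ΔJ).
(b)–(c): allowed.
(b)–(d): forbidden (parity, ΔL, ΔJ).
(b)–(e): allowed.
(c)–(d): allowed.
(c)–(e): forbidden (parity, ΔL, ΔJ).
(d)–(e): forbidden (ΔL, ΔJ).
Allowed pairs: 3 of 10.

3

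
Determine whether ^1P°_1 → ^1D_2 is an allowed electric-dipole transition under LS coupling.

Reading off the term symbols: S 0→0, L 1→2, J 1→2, parity odd→even.
Parity must change: odd → even — ok.
ΔS = 0: S: 0 → 0 — ok.
ΔL = 0, ±1 (not L=0↔0): L: 1 → 2, ΔL = +1 — ok.
ΔJ = 0, ±1 (not J=0↔0): J: 1 → 2, ΔJ = +1 — ok.
All four E1 rules are satisfied.

allowed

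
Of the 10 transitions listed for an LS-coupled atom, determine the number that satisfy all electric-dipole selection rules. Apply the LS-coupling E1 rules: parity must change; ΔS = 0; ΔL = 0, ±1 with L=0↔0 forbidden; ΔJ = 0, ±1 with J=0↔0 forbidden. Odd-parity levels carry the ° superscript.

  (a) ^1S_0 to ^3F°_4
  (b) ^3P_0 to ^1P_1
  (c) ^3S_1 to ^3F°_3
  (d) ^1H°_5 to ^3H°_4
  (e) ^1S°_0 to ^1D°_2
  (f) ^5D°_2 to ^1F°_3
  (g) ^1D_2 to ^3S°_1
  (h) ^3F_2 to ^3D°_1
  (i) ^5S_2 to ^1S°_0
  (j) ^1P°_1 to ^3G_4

(a) forbidden (ΔS, ΔL, ΔJ fail)
(b) forbidden (parity, ΔS fail)
(c) forbidden (ΔL, ΔJ fail)
(d) forbidden (parity, ΔS fail)
(e) forbidden (parity, ΔL, ΔJ fail)
(f) forbidden (parity, ΔS fail)
(g) forbidden (ΔS, ΔL fail)
(h) allowed
(i) forbidden (ΔS, ΔL, ΔJ fail)
(j) forbidden (ΔS, ΔL, ΔJ fail)
Total allowed: 1 of 10.

1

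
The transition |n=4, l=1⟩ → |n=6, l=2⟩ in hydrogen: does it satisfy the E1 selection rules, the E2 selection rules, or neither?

Δl = 2 − 1 = +1; l_i + l_f = 3.
E1 (Δl = ±1): satisfied.
E2 (Δl = 0,±2, l_i+l_f ≥ 2): not satisfied.

E1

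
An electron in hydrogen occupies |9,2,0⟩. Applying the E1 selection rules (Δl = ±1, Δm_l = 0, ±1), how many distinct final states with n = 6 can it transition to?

6

E1 requires Δl = ±1, so l_f ∈ {1, 3}; with 0 ≤ l_f ≤ n_f−1 = 5, the allowed l_f values are {1, 3}.
For l_f = 1: m_f ∈ {m_i−1, m_i, m_i+1} ∩ [−1, 1] = {-1, 0, 1} → 3 states.
For l_f = 3: m_f ∈ {m_i−1, m_i, m_i+1} ∩ [−3, 3] = {-1, 0, 1} → 3 states.
Total: 6.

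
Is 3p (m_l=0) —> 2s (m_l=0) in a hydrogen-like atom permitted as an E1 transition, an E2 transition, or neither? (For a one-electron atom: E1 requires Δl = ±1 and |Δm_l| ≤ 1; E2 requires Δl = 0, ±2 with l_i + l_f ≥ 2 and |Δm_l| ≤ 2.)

Δl = 0 − 1 = -1; l_i + l_f = 1.
Δm_l = +0.
E1 (Δl = ±1, |Δm_l| ≤ 1): satisfied.
E2 (Δl = 0,±2, l_i+l_f ≥ 2, |Δm_l| ≤ 2): not satisfied.

E1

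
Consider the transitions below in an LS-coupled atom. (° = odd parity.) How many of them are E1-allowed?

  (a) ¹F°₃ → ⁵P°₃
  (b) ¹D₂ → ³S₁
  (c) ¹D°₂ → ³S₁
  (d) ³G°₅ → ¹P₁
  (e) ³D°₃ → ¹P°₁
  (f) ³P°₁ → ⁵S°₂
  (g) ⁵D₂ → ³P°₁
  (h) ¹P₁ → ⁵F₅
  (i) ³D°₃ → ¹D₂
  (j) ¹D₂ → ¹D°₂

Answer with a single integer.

(a) forbidden (parity, ΔS, ΔL fail)
(b) forbidden (parity, ΔS, ΔL fail)
(c) forbidden (ΔS, ΔL fail)
(d) forbidden (ΔS, ΔL, ΔJ fail)
(e) forbidden (parity, ΔS, ΔJ fail)
(f) forbidden (parity, ΔS fail)
(g) forbidden (ΔS fails)
(h) forbidden (parity, ΔS, ΔL, ΔJ fail)
(i) forbidden (ΔS fails)
(j) allowed
Total allowed: 1 of 10.

1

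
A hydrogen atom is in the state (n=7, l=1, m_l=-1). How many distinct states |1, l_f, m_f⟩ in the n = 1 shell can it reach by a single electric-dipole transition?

1

E1 requires Δl = ±1, so l_f ∈ {0, 2}; with 0 ≤ l_f ≤ n_f−1 = 0, the allowed l_f values are {0}.
For l_f = 0: m_f ∈ {m_i−1, m_i, m_i+1} ∩ [−0, 0] = {0} → 1 state.
Total: 1.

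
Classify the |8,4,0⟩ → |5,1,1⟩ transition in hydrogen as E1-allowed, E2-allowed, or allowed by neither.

Δl = 1 − 4 = -3; l_i + l_f = 5.
Δm_l = +1.
E1 (Δl = ±1, |Δm_l| ≤ 1): not satisfied.
E2 (Δl = 0,±2, l_i+l_f ≥ 2, |Δm_l| ≤ 2): not satisfied.

neither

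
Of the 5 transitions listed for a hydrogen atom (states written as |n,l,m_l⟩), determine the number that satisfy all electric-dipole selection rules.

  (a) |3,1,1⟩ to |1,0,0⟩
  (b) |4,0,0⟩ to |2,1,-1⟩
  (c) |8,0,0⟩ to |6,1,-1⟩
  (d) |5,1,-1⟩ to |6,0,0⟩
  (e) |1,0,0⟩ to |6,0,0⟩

(a) allowed
(b) allowed
(c) allowed
(d) allowed
(e) forbidden — Δl = +0 (E1 requires Δl = ±1)
Total allowed: 4 of 5.

4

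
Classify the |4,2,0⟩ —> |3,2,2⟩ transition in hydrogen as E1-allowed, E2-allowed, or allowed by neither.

Δl = 2 − 2 = +0; l_i + l_f = 4.
Δm_l = +2.
E1 (Δl = ±1, |Δm_l| ≤ 1): not satisfied.
E2 (Δl = 0,±2, l_i+l_f ≥ 2, |Δm_l| ≤ 2): satisfied.

E2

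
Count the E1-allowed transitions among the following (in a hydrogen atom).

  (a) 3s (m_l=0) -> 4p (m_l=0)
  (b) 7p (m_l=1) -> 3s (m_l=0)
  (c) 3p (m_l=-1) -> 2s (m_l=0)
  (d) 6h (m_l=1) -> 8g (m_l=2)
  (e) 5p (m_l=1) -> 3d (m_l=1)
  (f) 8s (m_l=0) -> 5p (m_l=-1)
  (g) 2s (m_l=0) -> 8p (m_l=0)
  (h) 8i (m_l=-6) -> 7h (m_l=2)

7

(a) allowed
(b) allowed
(c) allowed
(d) allowed
(e) allowed
(f) allowed
(g) allowed
(h) forbidden — Δm_l = +8 (E1 requires Δm_l = 0, ±1)
Total allowed: 7 of 8.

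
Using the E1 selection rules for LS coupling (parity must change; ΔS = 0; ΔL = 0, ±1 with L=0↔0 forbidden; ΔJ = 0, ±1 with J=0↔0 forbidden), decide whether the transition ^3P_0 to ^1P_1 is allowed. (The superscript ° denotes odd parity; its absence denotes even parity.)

forbidden

Initial level: S=1, L=1, J=0, parity even. Final level: S=0, L=1, J=1, parity even.
Parity must change: even → even — fails.
ΔS = 0: S: 1 → 0 — fails.
ΔL = 0, ±1 (not L=0↔0): L: 1 → 1, ΔL = +0 — ok.
ΔJ = 0, ±1 (not J=0↔0): J: 0 → 1, ΔJ = +1 — ok.
Rule(s) violated: parity, ΔS.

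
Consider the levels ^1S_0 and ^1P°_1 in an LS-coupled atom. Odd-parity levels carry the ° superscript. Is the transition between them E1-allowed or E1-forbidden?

allowed

Parity must change: even → odd — satisfied.
ΔS = 0: S: 0 → 0 — satisfied.
ΔL = 0, ±1 (not L=0↔0): L: 0 → 1, ΔL = +1 — satisfied.
ΔJ = 0, ±1 (not J=0↔0): J: 0 → 1, ΔJ = +1 — satisfied.
All four E1 rules are satisfied.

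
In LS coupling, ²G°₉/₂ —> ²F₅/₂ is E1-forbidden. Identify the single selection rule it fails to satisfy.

Reading off the term symbols: S 1/2→1/2, L 4→3, J 9/2→5/2, parity odd→even.
Parity must change: odd → even — ✓.
ΔS = 0: S: 1/2 → 1/2 — ✓.
ΔL = 0, ±1 (not L=0↔0): L: 4 → 3, ΔL = -1 — ✓.
ΔJ = 0, ±1 (not J=0↔0): J: 9/2 → 5/2, ΔJ = -2 — ✗.

the ΔJ = 0, ±1 rule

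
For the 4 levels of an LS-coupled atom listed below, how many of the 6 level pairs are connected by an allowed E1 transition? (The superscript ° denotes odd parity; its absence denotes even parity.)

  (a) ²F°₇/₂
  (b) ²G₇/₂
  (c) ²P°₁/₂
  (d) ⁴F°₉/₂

1

(a)–(b): allowed.
(a)–(c): forbidden (parity, ΔL, ΔJ).
(a)–(d): forbidden (parity, ΔS).
(b)–(c): forbidden (ΔL, ΔJ).
(b)–(d): forbidden (ΔS).
(c)–(d): forbidden (parity, ΔS, ΔL, ΔJ).
Allowed pairs: 1 of 6.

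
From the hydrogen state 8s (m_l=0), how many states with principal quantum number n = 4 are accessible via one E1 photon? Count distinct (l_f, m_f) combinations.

3

E1 requires Δl = ±1, so l_f ∈ {-1, 1}; with 0 ≤ l_f ≤ n_f−1 = 3, the allowed l_f values are {1}.
For l_f = 1: m_f ∈ {m_i−1, m_i, m_i+1} ∩ [−1, 1] = {-1, 0, 1} → 3 states.
Total: 3.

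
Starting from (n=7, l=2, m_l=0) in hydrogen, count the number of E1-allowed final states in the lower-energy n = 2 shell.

3

E1 requires Δl = ±1, so l_f ∈ {1, 3}; with 0 ≤ l_f ≤ n_f−1 = 1, the allowed l_f values are {1}.
For l_f = 1: m_f ∈ {m_i−1, m_i, m_i+1} ∩ [−1, 1] = {-1, 0, 1} → 3 states.
Total: 3.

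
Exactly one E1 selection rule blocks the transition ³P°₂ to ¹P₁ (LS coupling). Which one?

Parity must change: odd → even — ok.
ΔS = 0: S: 1 → 0 — fails.
ΔL = 0, ±1 (not L=0↔0): L: 1 → 1, ΔL = +0 — ok.
ΔJ = 0, ±1 (not J=0↔0): J: 2 → 1, ΔJ = -1 — ok.

the ΔS = 0 rule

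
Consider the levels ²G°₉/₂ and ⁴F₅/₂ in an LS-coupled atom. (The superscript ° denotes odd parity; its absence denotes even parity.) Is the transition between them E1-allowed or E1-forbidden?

forbidden

Reading off the term symbols: S 1/2→3/2, L 4→3, J 9/2→5/2, parity odd→even.
ΔJ = 0, ±1 (not J=0↔0): J: 9/2 → 5/2, ΔJ = -2 — fails.
Parity must change: odd → even — passes.
ΔL = 0, ±1 (not L=0↔0): L: 4 → 3, ΔL = -1 — passes.
ΔS = 0: S: 1/2 → 3/2 — fails.
Rule(s) violated: ΔS, ΔJ.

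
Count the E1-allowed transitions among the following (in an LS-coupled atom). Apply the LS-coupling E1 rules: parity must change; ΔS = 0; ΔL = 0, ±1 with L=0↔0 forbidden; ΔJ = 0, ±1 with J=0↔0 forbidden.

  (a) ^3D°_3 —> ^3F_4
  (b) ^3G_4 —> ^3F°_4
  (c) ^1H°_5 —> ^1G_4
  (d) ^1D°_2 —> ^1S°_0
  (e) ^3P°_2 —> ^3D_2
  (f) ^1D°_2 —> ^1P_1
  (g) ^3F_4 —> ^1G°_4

5

(a) allowed
(b) allowed
(c) allowed
(d) forbidden (parity, ΔL, ΔJ fail)
(e) allowed
(f) allowed
(g) forbidden (ΔS fails)
Total allowed: 5 of 7.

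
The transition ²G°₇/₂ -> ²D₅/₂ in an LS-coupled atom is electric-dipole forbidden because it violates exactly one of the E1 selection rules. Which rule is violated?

Parity must change: odd → even — satisfied.
ΔJ = 0, ±1 (not J=0↔0): J: 7/2 → 5/2, ΔJ = -1 — satisfied.
ΔL = 0, ±1 (not L=0↔0): L: 4 → 2, ΔL = -2 — violated.
ΔS = 0: S: 1/2 → 1/2 — satisfied.

the ΔL = 0, ±1 rule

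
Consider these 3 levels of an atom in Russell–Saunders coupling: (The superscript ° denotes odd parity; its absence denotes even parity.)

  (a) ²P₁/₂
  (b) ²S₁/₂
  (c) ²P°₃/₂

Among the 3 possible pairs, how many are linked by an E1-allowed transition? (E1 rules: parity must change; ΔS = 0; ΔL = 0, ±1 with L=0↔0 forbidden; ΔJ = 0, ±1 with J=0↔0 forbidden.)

(a)–(b): forbidden (parity).
(a)–(c): allowed.
(b)–(c): allowed.
Allowed pairs: 2 of 3.

2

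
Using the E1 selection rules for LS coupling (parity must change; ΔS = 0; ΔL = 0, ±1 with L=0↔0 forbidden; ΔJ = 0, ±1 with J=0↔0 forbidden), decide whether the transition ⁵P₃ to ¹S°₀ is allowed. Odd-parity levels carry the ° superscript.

forbidden

ΔS = 0: S: 2 → 0 — fails.
Parity must change: even → odd — passes.
ΔL = 0, ±1 (not L=0↔0): L: 1 → 0, ΔL = -1 — passes.
ΔJ = 0, ±1 (not J=0↔0): J: 3 → 0, ΔJ = -3 — fails.
Rule(s) violated: ΔS, ΔJ.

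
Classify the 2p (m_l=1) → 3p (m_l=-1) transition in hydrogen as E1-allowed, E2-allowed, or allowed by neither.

Δl = 1 − 1 = +0; l_i + l_f = 2.
Δm_l = -2.
E1 (Δl = ±1, |Δm_l| ≤ 1): not satisfied.
E2 (Δl = 0,±2, l_i+l_f ≥ 2, |Δm_l| ≤ 2): satisfied.

E2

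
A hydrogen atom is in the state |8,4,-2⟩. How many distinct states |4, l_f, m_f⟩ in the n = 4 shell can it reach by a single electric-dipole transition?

E1 requires Δl = ±1, so l_f ∈ {3, 5}; with 0 ≤ l_f ≤ n_f−1 = 3, the allowed l_f values are {3}.
For l_f = 3: m_f ∈ {m_i−1, m_i, m_i+1} ∩ [−3, 3] = {-3, -2, -1} → 3 states.
Total: 3.

3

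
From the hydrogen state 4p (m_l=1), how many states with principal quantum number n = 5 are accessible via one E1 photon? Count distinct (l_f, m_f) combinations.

E1 requires Δl = ±1, so l_f ∈ {0, 2}; with 0 ≤ l_f ≤ n_f−1 = 4, the allowed l_f values are {0, 2}.
For l_f = 0: m_f ∈ {m_i−1, m_i, m_i+1} ∩ [−0, 0] = {0} → 1 state.
For l_f = 2: m_f ∈ {m_i−1, m_i, m_i+1} ∩ [−2, 2] = {0, 1, 2} → 3 states.
Total: 4.

4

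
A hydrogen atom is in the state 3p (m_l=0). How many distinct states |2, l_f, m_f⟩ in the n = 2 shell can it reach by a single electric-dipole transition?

1

E1 requires Δl = ±1, so l_f ∈ {0, 2}; with 0 ≤ l_f ≤ n_f−1 = 1, the allowed l_f values are {0}.
For l_f = 0: m_f ∈ {m_i−1, m_i, m_i+1} ∩ [−0, 0] = {0} → 1 state.
Total: 1.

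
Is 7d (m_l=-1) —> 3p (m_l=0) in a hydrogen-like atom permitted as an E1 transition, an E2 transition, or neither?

Δl = 1 − 2 = -1; l_i + l_f = 3.
Δm_l = +1.
E1 (Δl = ±1, |Δm_l| ≤ 1): satisfied.
E2 (Δl = 0,±2, l_i+l_f ≥ 2, |Δm_l| ≤ 2): not satisfied.

E1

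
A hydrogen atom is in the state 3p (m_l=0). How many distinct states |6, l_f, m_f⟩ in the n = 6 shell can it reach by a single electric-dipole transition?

4

E1 requires Δl = ±1, so l_f ∈ {0, 2}; with 0 ≤ l_f ≤ n_f−1 = 5, the allowed l_f values are {0, 2}.
For l_f = 0: m_f ∈ {m_i−1, m_i, m_i+1} ∩ [−0, 0] = {0} → 1 state.
For l_f = 2: m_f ∈ {m_i−1, m_i, m_i+1} ∩ [−2, 2] = {-1, 0, 1} → 3 states.
Total: 4.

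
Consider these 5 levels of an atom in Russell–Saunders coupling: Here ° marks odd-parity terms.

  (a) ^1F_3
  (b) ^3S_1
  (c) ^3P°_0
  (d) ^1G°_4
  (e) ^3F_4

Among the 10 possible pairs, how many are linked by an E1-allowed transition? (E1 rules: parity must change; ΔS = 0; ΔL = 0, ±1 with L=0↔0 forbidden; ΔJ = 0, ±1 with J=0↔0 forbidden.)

2

(a)–(b): forbidden (parity, ΔS, ΔL, ΔJ).
(a)–(c): forbidden (ΔS, ΔL, ΔJ).
(a)–(d): allowed.
(a)–(e): forbidden (parity, ΔS).
(b)–(c): allowed.
(b)–(d): forbidden (ΔS, ΔL, ΔJ).
(b)–(e): forbidden (parity, ΔL, ΔJ).
(c)–(d): forbidden (parity, ΔS, ΔL, ΔJ).
(c)–(e): forbidden (ΔL, ΔJ).
(d)–(e): forbidden (ΔS).
Allowed pairs: 2 of 10.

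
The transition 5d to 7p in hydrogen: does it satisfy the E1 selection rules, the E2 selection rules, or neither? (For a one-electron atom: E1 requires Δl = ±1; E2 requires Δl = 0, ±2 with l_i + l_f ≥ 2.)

E1

Δl = 1 − 2 = -1; l_i + l_f = 3.
E1 (Δl = ±1): satisfied.
E2 (Δl = 0,±2, l_i+l_f ≥ 2): not satisfied.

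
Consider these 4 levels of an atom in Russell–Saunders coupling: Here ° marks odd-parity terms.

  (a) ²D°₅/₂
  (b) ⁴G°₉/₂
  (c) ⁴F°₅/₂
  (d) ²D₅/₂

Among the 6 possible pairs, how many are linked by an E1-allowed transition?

1

(a)–(b): forbidden (parity, ΔS, ΔL, ΔJ).
(a)–(c): forbidden (parity, ΔS).
(a)–(d): allowed.
(b)–(c): forbidden (parity, ΔJ).
(b)–(d): forbidden (ΔS, ΔL, ΔJ).
(c)–(d): forbidden (ΔS).
Allowed pairs: 1 of 6.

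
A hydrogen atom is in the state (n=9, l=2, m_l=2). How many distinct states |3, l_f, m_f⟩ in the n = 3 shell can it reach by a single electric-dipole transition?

1

E1 requires Δl = ±1, so l_f ∈ {1, 3}; with 0 ≤ l_f ≤ n_f−1 = 2, the allowed l_f values are {1}.
For l_f = 1: m_f ∈ {m_i−1, m_i, m_i+1} ∩ [−1, 1] = {1} → 1 state.
Total: 1.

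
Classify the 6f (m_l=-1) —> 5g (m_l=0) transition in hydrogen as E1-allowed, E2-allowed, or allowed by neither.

E1

Δl = 4 − 3 = +1; l_i + l_f = 7.
Δm_l = +1.
E1 (Δl = ±1, |Δm_l| ≤ 1): satisfied.
E2 (Δl = 0,±2, l_i+l_f ≥ 2, |Δm_l| ≤ 2): not satisfied.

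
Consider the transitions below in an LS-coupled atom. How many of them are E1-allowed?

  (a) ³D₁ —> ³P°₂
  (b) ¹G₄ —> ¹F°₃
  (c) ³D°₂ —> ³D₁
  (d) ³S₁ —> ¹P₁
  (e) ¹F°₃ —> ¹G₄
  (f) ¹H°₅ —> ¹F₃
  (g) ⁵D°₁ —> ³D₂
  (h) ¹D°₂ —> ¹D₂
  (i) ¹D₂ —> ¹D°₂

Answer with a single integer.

(a) allowed
(b) allowed
(c) allowed
(d) forbidden (parity, ΔS fail)
(e) allowed
(f) forbidden (ΔL, ΔJ fail)
(g) forbidden (ΔS fails)
(h) allowed
(i) allowed
Total allowed: 6 of 9.

6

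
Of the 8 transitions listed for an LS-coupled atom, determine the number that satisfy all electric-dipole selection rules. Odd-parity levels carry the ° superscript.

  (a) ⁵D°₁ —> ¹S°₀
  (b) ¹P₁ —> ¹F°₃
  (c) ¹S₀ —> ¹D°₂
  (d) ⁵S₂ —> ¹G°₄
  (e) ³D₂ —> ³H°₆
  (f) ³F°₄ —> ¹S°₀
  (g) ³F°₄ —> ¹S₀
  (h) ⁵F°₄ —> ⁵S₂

(a) forbidden (parity, ΔS, ΔL fail)
(b) forbidden (ΔL, ΔJ fail)
(c) forbidden (ΔL, ΔJ fail)
(d) forbidden (ΔS, ΔL, ΔJ fail)
(e) forbidden (ΔL, ΔJ fail)
(f) forbidden (parity, ΔS, ΔL, ΔJ fail)
(g) forbidden (ΔS, ΔL, ΔJ fail)
(h) forbidden (ΔL, ΔJ fail)
Total allowed: 0 of 8.

0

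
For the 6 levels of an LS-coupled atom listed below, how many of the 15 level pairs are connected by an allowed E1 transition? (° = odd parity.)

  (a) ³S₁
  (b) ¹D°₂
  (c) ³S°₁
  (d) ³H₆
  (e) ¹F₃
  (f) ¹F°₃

(a)–(b): forbidden (ΔS, ΔL).
(a)–(c): forbidden (ΔL).
(a)–(d): forbidden (parity, ΔL, ΔJ).
(a)–(e): forbidden (parity, ΔS, ΔL, ΔJ).
(a)–(f): forbidden (ΔS, ΔL, ΔJ).
(b)–(c): forbidden (parity, ΔS, ΔL).
(b)–(d): forbidden (ΔS, ΔL, ΔJ).
(b)–(e): allowed.
(b)–(f): forbidden (parity).
(c)–(d): forbidden (ΔL, ΔJ).
(c)–(e): forbidden (ΔS, ΔL, ΔJ).
(c)–(f): forbidden (parity, ΔS, ΔL, ΔJ).
(d)–(e): forbidden (parity, ΔS, ΔL, ΔJ).
(d)–(f): forbidden (ΔS, ΔL, ΔJ).
(e)–(f): allowed.
Allowed pairs: 2 of 15.

2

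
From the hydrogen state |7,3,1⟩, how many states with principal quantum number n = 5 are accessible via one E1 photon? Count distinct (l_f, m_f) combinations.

6

E1 requires Δl = ±1, so l_f ∈ {2, 4}; with 0 ≤ l_f ≤ n_f−1 = 4, the allowed l_f values are {2, 4}.
For l_f = 2: m_f ∈ {m_i−1, m_i, m_i+1} ∩ [−2, 2] = {0, 1, 2} → 3 states.
For l_f = 4: m_f ∈ {m_i−1, m_i, m_i+1} ∩ [−4, 4] = {0, 1, 2} → 3 states.
Total: 6.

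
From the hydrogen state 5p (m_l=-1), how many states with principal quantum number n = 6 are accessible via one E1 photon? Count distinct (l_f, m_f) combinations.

4

E1 requires Δl = ±1, so l_f ∈ {0, 2}; with 0 ≤ l_f ≤ n_f−1 = 5, the allowed l_f values are {0, 2}.
For l_f = 0: m_f ∈ {m_i−1, m_i, m_i+1} ∩ [−0, 0] = {0} → 1 state.
For l_f = 2: m_f ∈ {m_i−1, m_i, m_i+1} ∩ [−2, 2] = {-2, -1, 0} → 3 states.
Total: 4.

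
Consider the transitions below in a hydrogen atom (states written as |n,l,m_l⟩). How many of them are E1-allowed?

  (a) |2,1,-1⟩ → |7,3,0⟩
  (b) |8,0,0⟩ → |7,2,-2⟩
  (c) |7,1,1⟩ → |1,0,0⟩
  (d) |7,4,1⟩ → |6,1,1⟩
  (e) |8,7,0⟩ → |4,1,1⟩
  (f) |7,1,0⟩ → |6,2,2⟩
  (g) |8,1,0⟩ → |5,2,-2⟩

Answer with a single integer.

(a) forbidden — Δl = +2 (E1 requires Δl = ±1)
(b) forbidden — Δl = +2 (E1 requires Δl = ±1); Δm_l = -2 (E1 requires Δm_l = 0, ±1)
(c) allowed
(d) forbidden — Δl = -3 (E1 requires Δl = ±1)
(e) forbidden — Δl = -6 (E1 requires Δl = ±1)
(f) forbidden — Δm_l = +2 (E1 requires Δm_l = 0, ±1)
(g) forbidden — Δm_l = -2 (E1 requires Δm_l = 0, ±1)
Total allowed: 1 of 7.

1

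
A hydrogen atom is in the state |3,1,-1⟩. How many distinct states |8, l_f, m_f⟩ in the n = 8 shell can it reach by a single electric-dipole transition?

4

E1 requires Δl = ±1, so l_f ∈ {0, 2}; with 0 ≤ l_f ≤ n_f−1 = 7, the allowed l_f values are {0, 2}.
For l_f = 0: m_f ∈ {m_i−1, m_i, m_i+1} ∩ [−0, 0] = {0} → 1 state.
For l_f = 2: m_f ∈ {m_i−1, m_i, m_i+1} ∩ [−2, 2] = {-2, -1, 0} → 3 states.
Total: 4.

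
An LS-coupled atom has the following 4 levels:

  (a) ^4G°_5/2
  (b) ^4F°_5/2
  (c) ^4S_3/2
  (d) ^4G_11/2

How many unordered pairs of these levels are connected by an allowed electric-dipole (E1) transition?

(a)–(b): forbidden (parity).
(a)–(c): forbidden (ΔL).
(a)–(d): forbidden (ΔJ).
(b)–(c): forbidden (ΔL).
(b)–(d): forbidden (ΔJ).
(c)–(d): forbidden (parity, ΔL, ΔJ).
Allowed pairs: 0 of 6.

0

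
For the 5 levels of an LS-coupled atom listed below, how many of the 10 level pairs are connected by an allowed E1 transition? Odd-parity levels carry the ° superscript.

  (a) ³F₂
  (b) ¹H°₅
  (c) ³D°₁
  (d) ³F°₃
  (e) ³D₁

3

(a)–(b): forbidden (ΔS, ΔL, ΔJ).
(a)–(c): allowed.
(a)–(d): allowed.
(a)–(e): forbidden (parity).
(b)–(c): forbidden (parity, ΔS, ΔL, ΔJ).
(b)–(d): forbidden (parity, ΔS, ΔL, ΔJ).
(b)–(e): forbidden (ΔS, ΔL, ΔJ).
(c)–(d): forbidden (parity, ΔJ).
(c)–(e): allowed.
(d)–(e): forbidden (ΔJ).
Allowed pairs: 3 of 10.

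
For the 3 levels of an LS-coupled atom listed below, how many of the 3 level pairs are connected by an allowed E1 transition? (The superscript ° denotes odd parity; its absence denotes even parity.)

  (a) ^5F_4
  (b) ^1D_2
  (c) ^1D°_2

(a)–(b): forbidden (parity, ΔS, ΔJ).
(a)–(c): forbidden (ΔS, ΔJ).
(b)–(c): allowed.
Allowed pairs: 1 of 3.

1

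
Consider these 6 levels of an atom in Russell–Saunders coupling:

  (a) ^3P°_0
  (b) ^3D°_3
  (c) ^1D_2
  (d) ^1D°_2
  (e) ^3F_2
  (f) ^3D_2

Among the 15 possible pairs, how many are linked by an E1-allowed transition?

3

(a)–(b): forbidden (parity, ΔJ).
(a)–(c): forbidden (ΔS, ΔJ).
(a)–(d): forbidden (parity, ΔS, ΔJ).
(a)–(e): forbidden (ΔL, ΔJ).
(a)–(f): forbidden (ΔJ).
(b)–(c): forbidden (ΔS).
(b)–(d): forbidden (parity, ΔS).
(b)–(e): allowed.
(b)–(f): allowed.
(c)–(d): allowed.
(c)–(e): forbidden (parity, ΔS).
(c)–(f): forbidden (parity, ΔS).
(d)–(e): forbidden (ΔS).
(d)–(f): forbidden (ΔS).
(e)–(f): forbidden (parity).
Allowed pairs: 3 of 15.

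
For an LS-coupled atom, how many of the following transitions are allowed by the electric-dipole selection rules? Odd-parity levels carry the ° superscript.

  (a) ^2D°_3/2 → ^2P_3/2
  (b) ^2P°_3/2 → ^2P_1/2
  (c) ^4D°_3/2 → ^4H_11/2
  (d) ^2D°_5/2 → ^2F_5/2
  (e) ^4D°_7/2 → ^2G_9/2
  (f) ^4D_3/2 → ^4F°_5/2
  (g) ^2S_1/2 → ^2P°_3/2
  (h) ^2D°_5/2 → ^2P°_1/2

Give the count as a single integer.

5

(a) allowed
(b) allowed
(c) forbidden (ΔL, ΔJ fail)
(d) allowed
(e) forbidden (ΔS, ΔL fail)
(f) allowed
(g) allowed
(h) forbidden (parity, ΔJ fail)
Total allowed: 5 of 8.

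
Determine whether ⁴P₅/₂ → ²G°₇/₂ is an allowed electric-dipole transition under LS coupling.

forbidden

Reading off the term symbols: S 3/2→1/2, L 1→4, J 5/2→7/2, parity even→odd.
Parity must change: even → odd — passes.
ΔS = 0: S: 3/2 → 1/2 — fails.
ΔL = 0, ±1 (not L=0↔0): L: 1 → 4, ΔL = +3 — fails.
ΔJ = 0, ±1 (not J=0↔0): J: 5/2 → 7/2, ΔJ = +1 — passes.
Rule(s) violated: ΔS, ΔL.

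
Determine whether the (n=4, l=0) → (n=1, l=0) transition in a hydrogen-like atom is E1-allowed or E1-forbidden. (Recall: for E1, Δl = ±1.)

Initial l = 0, final l = 0, so Δl = +0. E1 requires Δl = ±1: fails.
The transition is electric-dipole forbidden.

forbidden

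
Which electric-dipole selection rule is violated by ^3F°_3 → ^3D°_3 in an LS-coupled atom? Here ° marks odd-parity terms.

Parity must change: odd → odd — ✗.
ΔS = 0: S: 1 → 1 — ✓.
ΔL = 0, ±1 (not L=0↔0): L: 3 → 2, ΔL = -1 — ✓.
ΔJ = 0, ±1 (not J=0↔0): J: 3 → 3, ΔJ = +0 — ✓.

parity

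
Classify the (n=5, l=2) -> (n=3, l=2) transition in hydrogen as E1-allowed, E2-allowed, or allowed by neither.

Δl = 2 − 2 = +0; l_i + l_f = 4.
E1 (Δl = ±1): not satisfied.
E2 (Δl = 0,±2, l_i+l_f ≥ 2): satisfied.

E2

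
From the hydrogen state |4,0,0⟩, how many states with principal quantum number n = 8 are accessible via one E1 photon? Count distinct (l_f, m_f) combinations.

3

E1 requires Δl = ±1, so l_f ∈ {-1, 1}; with 0 ≤ l_f ≤ n_f−1 = 7, the allowed l_f values are {1}.
For l_f = 1: m_f ∈ {m_i−1, m_i, m_i+1} ∩ [−1, 1] = {-1, 0, 1} → 3 states.
Total: 3.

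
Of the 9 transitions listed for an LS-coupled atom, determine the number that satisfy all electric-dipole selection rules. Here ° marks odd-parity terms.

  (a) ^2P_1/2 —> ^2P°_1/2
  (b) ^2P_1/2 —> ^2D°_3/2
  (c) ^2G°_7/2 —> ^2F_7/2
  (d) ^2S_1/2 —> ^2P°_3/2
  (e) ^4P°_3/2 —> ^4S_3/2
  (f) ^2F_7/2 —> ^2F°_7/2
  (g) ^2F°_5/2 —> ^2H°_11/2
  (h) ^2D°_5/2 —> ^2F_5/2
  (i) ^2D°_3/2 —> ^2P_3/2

(a) allowed
(b) allowed
(c) allowed
(d) allowed
(e) allowed
(f) allowed
(g) forbidden (parity, ΔL, ΔJ fail)
(h) allowed
(i) allowed
Total allowed: 8 of 9.

8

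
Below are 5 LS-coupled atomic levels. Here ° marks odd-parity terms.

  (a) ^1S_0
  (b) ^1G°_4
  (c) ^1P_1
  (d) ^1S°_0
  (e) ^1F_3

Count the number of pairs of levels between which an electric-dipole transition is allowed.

2

(a)–(b): forbidden (ΔL, ΔJ).
(a)–(c): forbidden (parity).
(a)–(d): forbidden (ΔL, ΔJ).
(a)–(e): forbidden (parity, ΔL, ΔJ).
(b)–(c): forbidden (ΔL, ΔJ).
(b)–(d): forbidden (parity, ΔL, ΔJ).
(b)–(e): allowed.
(c)–(d): allowed.
(c)–(e): forbidden (parity, ΔL, ΔJ).
(d)–(e): forbidden (ΔL, ΔJ).
Allowed pairs: 2 of 10.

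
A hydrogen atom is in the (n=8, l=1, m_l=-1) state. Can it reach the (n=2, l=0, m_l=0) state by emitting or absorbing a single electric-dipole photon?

Δl = 0 − 1 = -1; the E1 rule Δl = ±1 is passes.
m_l: -1 → 0 (Δm_l = +1). |Δm_l| ≤ 1 passes.
All E1 selection rules are satisfied.

allowed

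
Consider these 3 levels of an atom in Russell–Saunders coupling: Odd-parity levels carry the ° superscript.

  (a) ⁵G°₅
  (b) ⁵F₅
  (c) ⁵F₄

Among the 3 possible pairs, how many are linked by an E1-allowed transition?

(a)–(b): allowed.
(a)–(c): allowed.
(b)–(c): forbidden (parity).
Allowed pairs: 2 of 3.

2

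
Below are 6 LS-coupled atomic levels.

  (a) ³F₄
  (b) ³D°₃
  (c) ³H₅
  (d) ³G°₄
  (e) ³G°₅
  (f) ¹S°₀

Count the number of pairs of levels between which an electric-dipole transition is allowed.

(a)–(b): allowed.
(a)–(c): forbidden (parity, ΔL).
(a)–(d): allowed.
(a)–(e): allowed.
(a)–(f): forbidden (ΔS, ΔL, ΔJ).
(b)–(c): forbidden (ΔL, ΔJ).
(b)–(d): forbidden (parity, ΔL).
(b)–(e): forbidden (parity, ΔL, ΔJ).
(b)–(f): forbidden (parity, ΔS, ΔL, ΔJ).
(c)–(d): allowed.
(c)–(e): allowed.
(c)–(f): forbidden (ΔS, ΔL, ΔJ).
(d)–(e): forbidden (parity).
(d)–(f): forbidden (parity, ΔS, ΔL, ΔJ).
(e)–(f): forbidden (parity, ΔS, ΔL, ΔJ).
Allowed pairs: 5 of 15.

5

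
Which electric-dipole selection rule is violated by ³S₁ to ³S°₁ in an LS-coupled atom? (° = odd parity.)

the L=0 ↔ L=0 exclusion

Initial level: S=1, L=0, J=1, parity even. Final level: S=1, L=0, J=1, parity odd.
ΔJ = 0, ±1 (not J=0↔0): J: 1 → 1, ΔJ = +0 — passes.
ΔS = 0: S: 1 → 1 — passes.
ΔL = 0, ±1 (not L=0↔0): L: 0 → 0, ΔL = +0 — fails.
Parity must change: even → odd — passes.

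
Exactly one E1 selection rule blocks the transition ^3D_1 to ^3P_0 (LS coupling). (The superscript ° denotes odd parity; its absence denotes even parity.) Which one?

Reading off the term symbols: S 1→1, L 2→1, J 1→0, parity even→even.
Parity must change: even → even — fails.
ΔS = 0: S: 1 → 1 — ok.
ΔL = 0, ±1 (not L=0↔0): L: 2 → 1, ΔL = -1 — ok.
ΔJ = 0, ±1 (not J=0↔0): J: 1 → 0, ΔJ = -1 — ok.

parity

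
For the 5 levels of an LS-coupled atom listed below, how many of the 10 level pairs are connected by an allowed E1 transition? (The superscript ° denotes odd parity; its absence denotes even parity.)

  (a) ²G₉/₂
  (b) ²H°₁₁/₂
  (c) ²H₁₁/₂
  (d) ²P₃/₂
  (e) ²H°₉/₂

(a)–(b): allowed.
(a)–(c): forbidden (parity).
(a)–(d): forbidden (parity, ΔL, ΔJ).
(a)–(e): allowed.
(b)–(c): allowed.
(b)–(d): forbidden (ΔL, ΔJ).
(b)–(e): forbidden (parity).
(c)–(d): forbidden (parity, ΔL, ΔJ).
(c)–(e): allowed.
(d)–(e): forbidden (ΔL, ΔJ).
Allowed pairs: 4 of 10.

4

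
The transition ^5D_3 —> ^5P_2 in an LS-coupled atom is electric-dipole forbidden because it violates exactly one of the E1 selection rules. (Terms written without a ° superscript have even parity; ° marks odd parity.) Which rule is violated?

Initial level: S=2, L=2, J=3, parity even. Final level: S=2, L=1, J=2, parity even.
Parity must change: even → even — violated.
ΔS = 0: S: 2 → 2 — satisfied.
ΔL = 0, ±1 (not L=0↔0): L: 2 → 1, ΔL = -1 — satisfied.
ΔJ = 0, ±1 (not J=0↔0): J: 3 → 2, ΔJ = -1 — satisfied.

parity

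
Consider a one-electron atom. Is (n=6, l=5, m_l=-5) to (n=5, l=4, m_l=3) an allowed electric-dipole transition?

forbidden

Initial l = 5, final l = 4, so Δl = -1. E1 requires Δl = ±1: ✓.
m_l: -5 → 3 (Δm_l = +8). |Δm_l| ≤ 1 ✗.
The transition is electric-dipole forbidden.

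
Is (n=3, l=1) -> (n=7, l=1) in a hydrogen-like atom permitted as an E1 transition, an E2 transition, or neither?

Δl = 1 − 1 = +0; l_i + l_f = 2.
E1 (Δl = ±1): not satisfied.
E2 (Δl = 0,±2, l_i+l_f ≥ 2): satisfied.

E2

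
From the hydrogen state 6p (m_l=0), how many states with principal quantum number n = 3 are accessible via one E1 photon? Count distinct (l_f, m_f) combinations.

E1 requires Δl = ±1, so l_f ∈ {0, 2}; with 0 ≤ l_f ≤ n_f−1 = 2, the allowed l_f values are {0, 2}.
For l_f = 0: m_f ∈ {m_i−1, m_i, m_i+1} ∩ [−0, 0] = {0} → 1 state.
For l_f = 2: m_f ∈ {m_i−1, m_i, m_i+1} ∩ [−2, 2] = {-1, 0, 1} → 3 states.
Total: 4.

4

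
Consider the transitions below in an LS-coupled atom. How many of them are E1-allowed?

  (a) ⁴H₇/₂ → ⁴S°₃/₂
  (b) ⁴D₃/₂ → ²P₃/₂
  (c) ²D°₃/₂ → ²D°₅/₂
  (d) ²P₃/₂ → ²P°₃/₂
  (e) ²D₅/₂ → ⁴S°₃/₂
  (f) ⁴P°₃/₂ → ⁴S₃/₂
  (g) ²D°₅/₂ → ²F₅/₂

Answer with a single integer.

(a) forbidden (ΔL, ΔJ fail)
(b) forbidden (parity, ΔS fail)
(c) forbidden (parity fails)
(d) allowed
(e) forbidden (ΔS, ΔL fail)
(f) allowed
(g) allowed
Total allowed: 3 of 7.

3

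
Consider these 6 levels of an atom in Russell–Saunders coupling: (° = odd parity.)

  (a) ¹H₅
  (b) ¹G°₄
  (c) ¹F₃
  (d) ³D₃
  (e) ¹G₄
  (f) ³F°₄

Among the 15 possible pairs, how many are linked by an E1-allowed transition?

4

(a)–(b): allowed.
(a)–(c): forbidden (parity, ΔL, ΔJ).
(a)–(d): forbidden (parity, ΔS, ΔL, ΔJ).
(a)–(e): forbidden (parity).
(a)–(f): forbidden (ΔS, ΔL).
(b)–(c): allowed.
(b)–(d): forbidden (ΔS, ΔL).
(b)–(e): allowed.
(b)–(f): forbidden (parity, ΔS).
(c)–(d): forbidden (parity, ΔS).
(c)–(e): forbidden (parity).
(c)–(f): forbidden (ΔS).
(d)–(e): forbidden (parity, ΔS, ΔL).
(d)–(f): allowed.
(e)–(f): forbidden (ΔS).
Allowed pairs: 4 of 15.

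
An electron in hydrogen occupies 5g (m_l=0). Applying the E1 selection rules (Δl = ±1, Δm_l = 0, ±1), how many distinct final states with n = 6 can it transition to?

E1 requires Δl = ±1, so l_f ∈ {3, 5}; with 0 ≤ l_f ≤ n_f−1 = 5, the allowed l_f values are {3, 5}.
For l_f = 3: m_f ∈ {m_i−1, m_i, m_i+1} ∩ [−3, 3] = {-1, 0, 1} → 3 states.
For l_f = 5: m_f ∈ {m_i−1, m_i, m_i+1} ∩ [−5, 5] = {-1, 0, 1} → 3 states.
Total: 6.

6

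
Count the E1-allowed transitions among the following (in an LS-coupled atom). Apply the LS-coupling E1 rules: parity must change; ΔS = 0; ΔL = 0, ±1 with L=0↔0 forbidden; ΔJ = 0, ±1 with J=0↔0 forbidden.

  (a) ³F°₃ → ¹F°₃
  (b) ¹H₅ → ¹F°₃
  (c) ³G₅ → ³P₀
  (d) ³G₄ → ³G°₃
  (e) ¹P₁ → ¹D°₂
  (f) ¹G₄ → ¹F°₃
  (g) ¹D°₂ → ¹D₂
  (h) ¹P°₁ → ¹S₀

5

(a) forbidden (parity, ΔS fail)
(b) forbidden (ΔL, ΔJ fail)
(c) forbidden (parity, ΔL, ΔJ fail)
(d) allowed
(e) allowed
(f) allowed
(g) allowed
(h) allowed
Total allowed: 5 of 8.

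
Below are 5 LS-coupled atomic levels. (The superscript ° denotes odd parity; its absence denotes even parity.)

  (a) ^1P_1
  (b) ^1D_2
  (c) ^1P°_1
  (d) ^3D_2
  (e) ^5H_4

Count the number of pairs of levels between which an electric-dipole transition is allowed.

(a)–(b): forbidden (parity).
(a)–(c): allowed.
(a)–(d): forbidden (parity, ΔS).
(a)–(e): forbidden (parity, ΔS, ΔL, ΔJ).
(b)–(c): allowed.
(b)–(d): forbidden (parity, ΔS).
(b)–(e): forbidden (parity, ΔS, ΔL, ΔJ).
(c)–(d): forbidden (ΔS).
(c)–(e): forbidden (ΔS, ΔL, ΔJ).
(d)–(e): forbidden (parity, ΔS, ΔL, ΔJ).
Allowed pairs: 2 of 10.

2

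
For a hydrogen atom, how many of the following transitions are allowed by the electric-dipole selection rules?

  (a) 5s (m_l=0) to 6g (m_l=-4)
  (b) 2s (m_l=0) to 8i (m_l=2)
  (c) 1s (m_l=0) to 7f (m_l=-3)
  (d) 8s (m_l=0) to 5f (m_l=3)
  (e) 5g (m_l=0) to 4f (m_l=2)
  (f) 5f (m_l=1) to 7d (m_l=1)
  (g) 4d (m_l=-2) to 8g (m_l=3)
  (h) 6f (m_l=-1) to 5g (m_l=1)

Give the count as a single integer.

(a) forbidden — Δl = +4 (E1 requires Δl = ±1); Δm_l = -4 (E1 requires Δm_l = 0, ±1)
(b) forbidden — Δl = +6 (E1 requires Δl = ±1); Δm_l = +2 (E1 requires Δm_l = 0, ±1)
(c) forbidden — Δl = +3 (E1 requires Δl = ±1); Δm_l = -3 (E1 requires Δm_l = 0, ±1)
(d) forbidden — Δl = +3 (E1 requires Δl = ±1); Δm_l = +3 (E1 requires Δm_l = 0, ±1)
(e) forbidden — Δm_l = +2 (E1 requires Δm_l = 0, ±1)
(f) allowed
(g) forbidden — Δl = +2 (E1 requires Δl = ±1); Δm_l = +5 (E1 requires Δm_l = 0, ±1)
(h) forbidden — Δm_l = +2 (E1 requires Δm_l = 0, ±1)
Total allowed: 1 of 8.

1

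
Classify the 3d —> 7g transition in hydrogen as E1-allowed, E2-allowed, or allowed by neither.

Δl = 4 − 2 = +2; l_i + l_f = 6.
E1 (Δl = ±1): not satisfied.
E2 (Δl = 0,±2, l_i+l_f ≥ 2): satisfied.

E2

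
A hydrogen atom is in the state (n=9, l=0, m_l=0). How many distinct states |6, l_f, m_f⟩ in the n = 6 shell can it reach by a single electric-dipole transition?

3

E1 requires Δl = ±1, so l_f ∈ {-1, 1}; with 0 ≤ l_f ≤ n_f−1 = 5, the allowed l_f values are {1}.
For l_f = 1: m_f ∈ {m_i−1, m_i, m_i+1} ∩ [−1, 1] = {-1, 0, 1} → 3 states.
Total: 3.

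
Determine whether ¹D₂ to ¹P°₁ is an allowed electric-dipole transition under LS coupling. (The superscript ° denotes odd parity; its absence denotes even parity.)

allowed

ΔL = 0, ±1 (not L=0↔0): L: 2 → 1, ΔL = -1 — ok.
ΔJ = 0, ±1 (not J=0↔0): J: 2 → 1, ΔJ = -1 — ok.
Parity must change: even → odd — ok.
ΔS = 0: S: 0 → 0 — ok.
All four E1 rules are satisfied.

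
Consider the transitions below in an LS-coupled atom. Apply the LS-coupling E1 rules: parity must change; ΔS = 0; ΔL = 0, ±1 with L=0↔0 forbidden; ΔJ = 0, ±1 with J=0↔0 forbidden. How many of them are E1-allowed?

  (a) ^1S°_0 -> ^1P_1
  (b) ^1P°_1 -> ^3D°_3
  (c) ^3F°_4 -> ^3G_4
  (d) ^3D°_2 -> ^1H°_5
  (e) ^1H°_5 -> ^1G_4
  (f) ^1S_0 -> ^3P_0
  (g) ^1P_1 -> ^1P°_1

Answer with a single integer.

(a) allowed
(b) forbidden (parity, ΔS, ΔJ fail)
(c) allowed
(d) forbidden (parity, ΔS, ΔL, ΔJ fail)
(e) allowed
(f) forbidden (parity, ΔS, ΔJ fail)
(g) allowed
Total allowed: 4 of 7.

4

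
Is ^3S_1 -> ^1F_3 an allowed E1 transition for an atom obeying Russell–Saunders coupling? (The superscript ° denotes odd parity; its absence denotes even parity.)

Parity must change: even → even — fails.
ΔS = 0: S: 1 → 0 — fails.
ΔJ = 0, ±1 (not J=0↔0): J: 1 → 3, ΔJ = +2 — fails.
ΔL = 0, ±1 (not L=0↔0): L: 0 → 3, ΔL = +3 — fails.
Rule(s) violated: parity, ΔS, ΔL, ΔJ.

forbidden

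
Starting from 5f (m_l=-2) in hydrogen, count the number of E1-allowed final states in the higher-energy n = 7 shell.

E1 requires Δl = ±1, so l_f ∈ {2, 4}; with 0 ≤ l_f ≤ n_f−1 = 6, the allowed l_f values are {2, 4}.
For l_f = 2: m_f ∈ {m_i−1, m_i, m_i+1} ∩ [−2, 2] = {-2, -1} → 2 states.
For l_f = 4: m_f ∈ {m_i−1, m_i, m_i+1} ∩ [−4, 4] = {-3, -2, -1} → 3 states.
Total: 5.

5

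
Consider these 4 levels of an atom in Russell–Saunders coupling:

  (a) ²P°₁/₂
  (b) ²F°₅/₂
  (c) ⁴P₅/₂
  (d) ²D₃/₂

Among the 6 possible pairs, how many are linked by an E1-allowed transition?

2

(a)–(b): forbidden (parity, ΔL, ΔJ).
(a)–(c): forbidden (ΔS, ΔJ).
(a)–(d): allowed.
(b)–(c): forbidden (ΔS, ΔL).
(b)–(d): allowed.
(c)–(d): forbidden (parity, ΔS).
Allowed pairs: 2 of 6.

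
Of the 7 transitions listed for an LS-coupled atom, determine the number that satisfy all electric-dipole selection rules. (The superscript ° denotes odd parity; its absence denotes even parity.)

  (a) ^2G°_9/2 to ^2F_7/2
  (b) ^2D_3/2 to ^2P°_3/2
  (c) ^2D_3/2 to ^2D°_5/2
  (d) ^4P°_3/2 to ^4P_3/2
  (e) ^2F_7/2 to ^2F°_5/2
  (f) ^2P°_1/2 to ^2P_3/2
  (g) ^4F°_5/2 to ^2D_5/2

(a) allowed
(b) allowed
(c) allowed
(d) allowed
(e) allowed
(f) allowed
(g) forbidden (ΔS fails)
Total allowed: 6 of 7.

6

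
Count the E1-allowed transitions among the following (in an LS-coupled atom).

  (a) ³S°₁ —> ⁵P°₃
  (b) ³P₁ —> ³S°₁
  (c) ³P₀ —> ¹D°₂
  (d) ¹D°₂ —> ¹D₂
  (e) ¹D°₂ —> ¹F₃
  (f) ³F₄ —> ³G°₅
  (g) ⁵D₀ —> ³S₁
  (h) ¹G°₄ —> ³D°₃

(a) forbidden (parity, ΔS, ΔJ fail)
(b) allowed
(c) forbidden (ΔS, ΔJ fail)
(d) allowed
(e) allowed
(f) allowed
(g) forbidden (parity, ΔS, ΔL fail)
(h) forbidden (parity, ΔS, ΔL fail)
Total allowed: 4 of 8.

4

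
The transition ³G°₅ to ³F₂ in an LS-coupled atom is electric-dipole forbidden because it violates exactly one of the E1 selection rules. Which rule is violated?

the ΔJ = 0, ±1 rule

Parity must change: odd → even — satisfied.
ΔS = 0: S: 1 → 1 — satisfied.
ΔL = 0, ±1 (not L=0↔0): L: 4 → 3, ΔL = -1 — satisfied.
ΔJ = 0, ±1 (not J=0↔0): J: 5 → 2, ΔJ = -3 — violated.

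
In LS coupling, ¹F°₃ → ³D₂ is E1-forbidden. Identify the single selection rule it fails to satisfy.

the ΔS = 0 rule

Parity must change: odd → even — ok.
ΔS = 0: S: 0 → 1 — fails.
ΔL = 0, ±1 (not L=0↔0): L: 3 → 2, ΔL = -1 — ok.
ΔJ = 0, ±1 (not J=0↔0): J: 3 → 2, ΔJ = -1 — ok.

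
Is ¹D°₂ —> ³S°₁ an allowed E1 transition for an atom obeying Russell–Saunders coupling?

forbidden

Reading off the term symbols: S 0→1, L 2→0, J 2→1, parity odd→odd.
Parity must change: odd → odd — fails.
ΔJ = 0, ±1 (not J=0↔0): J: 2 → 1, ΔJ = -1 — ok.
ΔL = 0, ±1 (not L=0↔0): L: 2 → 0, ΔL = -2 — fails.
ΔS = 0: S: 0 → 1 — fails.
Rule(s) violated: parity, ΔS, ΔL.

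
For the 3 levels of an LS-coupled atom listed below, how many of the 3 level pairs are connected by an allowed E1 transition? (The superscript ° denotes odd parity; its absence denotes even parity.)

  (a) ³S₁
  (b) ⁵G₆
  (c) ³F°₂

(a)–(b): forbidden (parity, ΔS, ΔL, ΔJ).
(a)–(c): forbidden (ΔL).
(b)–(c): forbidden (ΔS, ΔJ).
Allowed pairs: 0 of 3.

0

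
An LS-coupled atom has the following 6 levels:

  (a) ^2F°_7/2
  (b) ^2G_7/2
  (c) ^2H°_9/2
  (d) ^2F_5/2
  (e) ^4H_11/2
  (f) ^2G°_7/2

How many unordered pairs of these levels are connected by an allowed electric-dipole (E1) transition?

5

(a)–(b): allowed.
(a)–(c): forbidden (parity, ΔL).
(a)–(d): allowed.
(a)–(e): forbidden (ΔS, ΔL, ΔJ).
(a)–(f): forbidden (parity).
(b)–(c): allowed.
(b)–(d): forbidden (parity).
(b)–(e): forbidden (parity, ΔS, ΔJ).
(b)–(f): allowed.
(c)–(d): forbidden (ΔL, ΔJ).
(c)–(e): forbidden (ΔS).
(c)–(f): forbidden (parity).
(d)–(e): forbidden (parity, ΔS, ΔL, ΔJ).
(d)–(f): allowed.
(e)–(f): forbidden (ΔS, ΔJ).
Allowed pairs: 5 of 15.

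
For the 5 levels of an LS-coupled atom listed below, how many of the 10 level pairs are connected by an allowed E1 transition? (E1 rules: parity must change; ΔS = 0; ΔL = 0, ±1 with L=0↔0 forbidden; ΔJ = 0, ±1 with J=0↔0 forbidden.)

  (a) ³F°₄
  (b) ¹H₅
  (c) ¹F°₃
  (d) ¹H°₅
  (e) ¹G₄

(a)–(b): forbidden (ΔS, ΔL).
(a)–(c): forbidden (parity, ΔS).
(a)–(d): forbidden (parity, ΔS, ΔL).
(a)–(e): forbidden (ΔS).
(b)–(c): forbidden (ΔL, ΔJ).
(b)–(d): allowed.
(b)–(e): forbidden (parity).
(c)–(d): forbidden (parity, ΔL, ΔJ).
(c)–(e): allowed.
(d)–(e): allowed.
Allowed pairs: 3 of 10.

3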